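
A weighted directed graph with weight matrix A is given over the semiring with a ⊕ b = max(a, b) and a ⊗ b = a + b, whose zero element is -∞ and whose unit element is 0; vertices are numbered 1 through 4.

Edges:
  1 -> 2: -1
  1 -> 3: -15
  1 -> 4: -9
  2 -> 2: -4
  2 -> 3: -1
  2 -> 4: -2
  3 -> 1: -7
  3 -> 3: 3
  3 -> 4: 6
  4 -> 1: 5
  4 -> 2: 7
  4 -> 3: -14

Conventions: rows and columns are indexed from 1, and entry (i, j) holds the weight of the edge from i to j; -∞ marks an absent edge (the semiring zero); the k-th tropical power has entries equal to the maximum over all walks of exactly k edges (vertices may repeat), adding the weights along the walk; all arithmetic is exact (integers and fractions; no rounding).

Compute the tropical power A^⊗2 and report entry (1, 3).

A^⊗2:
  [-4, -2, -2, -3]
  [3, 5, 2, 5]
  [11, 13, 6, 9]
  [-21, 4, 6, 5]
Key observation: the optimum is the walk 1->2->3, with weight (-1) + (-1) = -2.
Optimal value attained by: walk 1->2->3.
Answer: (A^⊗2)[1][3] = -2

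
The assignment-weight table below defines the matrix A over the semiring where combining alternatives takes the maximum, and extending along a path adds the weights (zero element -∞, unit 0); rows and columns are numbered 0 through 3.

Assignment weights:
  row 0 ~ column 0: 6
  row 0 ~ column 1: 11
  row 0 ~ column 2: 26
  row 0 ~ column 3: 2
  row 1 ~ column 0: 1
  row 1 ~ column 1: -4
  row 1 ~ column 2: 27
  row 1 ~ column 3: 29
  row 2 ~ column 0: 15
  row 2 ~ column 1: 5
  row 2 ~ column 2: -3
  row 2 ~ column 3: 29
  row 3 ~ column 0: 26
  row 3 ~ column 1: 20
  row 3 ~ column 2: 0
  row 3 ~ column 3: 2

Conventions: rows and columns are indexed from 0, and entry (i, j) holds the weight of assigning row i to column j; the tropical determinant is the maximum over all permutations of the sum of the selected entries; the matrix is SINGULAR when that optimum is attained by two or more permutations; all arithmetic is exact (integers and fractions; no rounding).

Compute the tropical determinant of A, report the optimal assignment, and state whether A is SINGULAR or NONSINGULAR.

σ = (0, 1, 2, 3): 6 + (-4) + (-3) + 2 = 1
σ = (0, 1, 3, 2): 6 + (-4) + 29 + 0 = 31
σ = (0, 2, 1, 3): 6 + 27 + 5 + 2 = 40
σ = (0, 2, 3, 1): 6 + 27 + 29 + 20 = 82
σ = (0, 3, 1, 2): 6 + 29 + 5 + 0 = 40
σ = (0, 3, 2, 1): 6 + 29 + (-3) + 20 = 52
σ = (1, 0, 2, 3): 11 + 1 + (-3) + 2 = 11
σ = (1, 0, 3, 2): 11 + 1 + 29 + 0 = 41
σ = (1, 2, 0, 3): 11 + 27 + 15 + 2 = 55
σ = (1, 2, 3, 0): 11 + 27 + 29 + 26 = 93
σ = (1, 3, 0, 2): 11 + 29 + 15 + 0 = 55
σ = (1, 3, 2, 0): 11 + 29 + (-3) + 26 = 63
σ = (2, 0, 1, 3): 26 + 1 + 5 + 2 = 34
σ = (2, 0, 3, 1): 26 + 1 + 29 + 20 = 76
σ = (2, 1, 0, 3): 26 + (-4) + 15 + 2 = 39
σ = (2, 1, 3, 0): 26 + (-4) + 29 + 26 = 77
σ = (2, 3, 0, 1): 26 + 29 + 15 + 20 = 90
σ = (2, 3, 1, 0): 26 + 29 + 5 + 26 = 86
σ = (3, 0, 1, 2): 2 + 1 + 5 + 0 = 8
σ = (3, 0, 2, 1): 2 + 1 + (-3) + 20 = 20
σ = (3, 1, 0, 2): 2 + (-4) + 15 + 0 = 13
σ = (3, 1, 2, 0): 2 + (-4) + (-3) + 26 = 21
σ = (3, 2, 0, 1): 2 + 27 + 15 + 20 = 64
σ = (3, 2, 1, 0): 2 + 27 + 5 + 26 = 60
Optimal value attained by: σ = (1, 2, 3, 0).
Answer: det⊕(A) = 93; verdict: NONSINGULAR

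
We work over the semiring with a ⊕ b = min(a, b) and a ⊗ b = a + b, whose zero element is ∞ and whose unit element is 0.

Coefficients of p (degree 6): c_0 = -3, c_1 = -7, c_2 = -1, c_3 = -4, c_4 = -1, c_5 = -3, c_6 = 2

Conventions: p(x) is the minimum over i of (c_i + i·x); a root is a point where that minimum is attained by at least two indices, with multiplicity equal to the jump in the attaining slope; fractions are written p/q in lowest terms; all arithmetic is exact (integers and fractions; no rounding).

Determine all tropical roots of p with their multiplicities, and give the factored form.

hull edge (i=0, c=-3) to (i=1, c=-7): slope -4, span 1
hull edge (i=1, c=-7) to (i=5, c=-3): slope 1, span 4
hull edge (i=5, c=-3) to (i=6, c=2): slope 5, span 1
Factored form: p(x) = 2 ⊗ (x ⊕ (-5)) ⊗ (x ⊕ (-1)) ⊗ (x ⊕ (-1)) ⊗ (x ⊕ (-1)) ⊗ (x ⊕ (-1)) ⊗ (x ⊕ 4)
Answer: roots = -5 (mult 1), -1 (mult 4), 4 (mult 1)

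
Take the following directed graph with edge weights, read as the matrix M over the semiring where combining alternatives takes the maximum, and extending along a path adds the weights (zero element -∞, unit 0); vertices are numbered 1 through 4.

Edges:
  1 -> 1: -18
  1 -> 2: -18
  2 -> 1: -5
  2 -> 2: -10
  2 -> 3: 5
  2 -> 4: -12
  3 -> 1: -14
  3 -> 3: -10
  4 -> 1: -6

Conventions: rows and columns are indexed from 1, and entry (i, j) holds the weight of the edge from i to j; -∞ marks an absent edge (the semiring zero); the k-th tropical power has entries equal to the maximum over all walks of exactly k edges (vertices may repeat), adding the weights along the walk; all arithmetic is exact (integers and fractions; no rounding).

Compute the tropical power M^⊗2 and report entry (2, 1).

M^⊗2:
  [-23, -28, -13, -30]
  [-9, -20, -5, -22]
  [-24, -32, -20, -∞]
  [-24, -24, -∞, -∞]
Key observation: the optimum is the walk 2->3->1, with weight 5 + (-14) = -9.
Optimal value attained by: walk 2->3->1.
Answer: (M^⊗2)[2][1] = -9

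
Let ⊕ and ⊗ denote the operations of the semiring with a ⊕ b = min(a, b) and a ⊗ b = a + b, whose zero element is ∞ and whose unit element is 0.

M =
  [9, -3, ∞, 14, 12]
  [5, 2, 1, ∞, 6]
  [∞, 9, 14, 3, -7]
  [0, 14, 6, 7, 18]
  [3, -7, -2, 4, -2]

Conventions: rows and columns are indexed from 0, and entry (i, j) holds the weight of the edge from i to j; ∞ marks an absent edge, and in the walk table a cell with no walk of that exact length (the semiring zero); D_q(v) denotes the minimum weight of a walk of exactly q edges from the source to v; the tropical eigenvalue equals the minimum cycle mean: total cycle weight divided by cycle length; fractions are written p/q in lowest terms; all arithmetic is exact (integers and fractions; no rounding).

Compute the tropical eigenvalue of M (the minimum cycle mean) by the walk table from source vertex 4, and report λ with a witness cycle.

q=0: [∞, ∞, ∞, ∞, 0]
q=1: [3, -7, -2, 4, -2]
q=2: [-2, -9, -6, 1, -9]
q=3: [-6, -16, -11, -5, -13]
q=4: [-11, -20, -15, -9, -18]
q=5: [-15, -25, -20, -14, -22]
Optimal cycle mean attained by: cycle 2->4->2, total (-7) + (-2), length 2.
Answer: λ = -9/2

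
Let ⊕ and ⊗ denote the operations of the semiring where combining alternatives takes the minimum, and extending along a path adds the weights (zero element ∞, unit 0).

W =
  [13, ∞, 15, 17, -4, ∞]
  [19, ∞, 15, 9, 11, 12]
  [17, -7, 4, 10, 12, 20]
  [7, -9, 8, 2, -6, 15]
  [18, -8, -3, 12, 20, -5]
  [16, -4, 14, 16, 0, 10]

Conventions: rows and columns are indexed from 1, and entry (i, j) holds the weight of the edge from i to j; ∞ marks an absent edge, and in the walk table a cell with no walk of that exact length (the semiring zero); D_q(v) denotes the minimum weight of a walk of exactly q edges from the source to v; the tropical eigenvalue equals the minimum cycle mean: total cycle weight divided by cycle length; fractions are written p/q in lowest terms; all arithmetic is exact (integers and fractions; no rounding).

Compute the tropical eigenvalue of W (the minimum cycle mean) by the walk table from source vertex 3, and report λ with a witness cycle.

q=0: [∞, ∞, 0, ∞, ∞, ∞]
q=1: [17, -7, 4, 10, 12, 20]
q=2: [12, -3, 8, 2, 4, 5]
q=3: [9, -7, 1, 4, -4, -1]
q=4: [11, -12, -7, 2, -2, -9]
q=5: [7, -14, -5, -3, -9, -7]
q=6: [4, -17, -12, -5, -9, -14]
Optimal cycle mean attained by: cycle 5->6->5, total (-5) + 0, length 2.
Answer: λ = -5/2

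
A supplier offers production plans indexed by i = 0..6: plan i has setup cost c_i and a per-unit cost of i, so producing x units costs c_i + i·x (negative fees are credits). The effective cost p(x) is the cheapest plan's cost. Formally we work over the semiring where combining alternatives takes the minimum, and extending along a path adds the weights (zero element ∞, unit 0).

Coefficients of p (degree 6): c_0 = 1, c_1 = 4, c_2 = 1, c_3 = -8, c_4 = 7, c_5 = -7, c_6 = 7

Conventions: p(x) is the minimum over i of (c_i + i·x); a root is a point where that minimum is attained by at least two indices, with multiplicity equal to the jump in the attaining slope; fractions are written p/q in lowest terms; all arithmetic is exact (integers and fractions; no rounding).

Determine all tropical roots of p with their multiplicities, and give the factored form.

hull edge (i=0, c=1) to (i=3, c=-8): slope -3, span 3
hull edge (i=3, c=-8) to (i=5, c=-7): slope 1/2, span 2
hull edge (i=5, c=-7) to (i=6, c=7): slope 14, span 1
Factored form: p(x) = 7 ⊗ (x ⊕ (-14)) ⊗ (x ⊕ (-1/2)) ⊗ (x ⊕ (-1/2)) ⊗ (x ⊕ 3) ⊗ (x ⊕ 3) ⊗ (x ⊕ 3)
Answer: roots = -14 (mult 1), -1/2 (mult 2), 3 (mult 3)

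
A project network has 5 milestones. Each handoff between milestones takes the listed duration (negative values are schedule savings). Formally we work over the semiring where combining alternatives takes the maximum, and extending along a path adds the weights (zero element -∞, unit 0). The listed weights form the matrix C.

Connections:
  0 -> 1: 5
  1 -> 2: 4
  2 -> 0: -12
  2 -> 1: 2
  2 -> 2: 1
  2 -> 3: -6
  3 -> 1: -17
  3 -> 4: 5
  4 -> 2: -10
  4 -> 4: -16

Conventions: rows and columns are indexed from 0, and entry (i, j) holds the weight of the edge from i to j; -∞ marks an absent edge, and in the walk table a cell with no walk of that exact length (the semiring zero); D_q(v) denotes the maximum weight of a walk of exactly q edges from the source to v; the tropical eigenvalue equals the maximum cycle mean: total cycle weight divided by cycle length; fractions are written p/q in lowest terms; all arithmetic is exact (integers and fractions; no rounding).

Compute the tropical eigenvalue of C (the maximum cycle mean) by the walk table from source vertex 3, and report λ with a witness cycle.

q=0: [-∞, -∞, -∞, 0, -∞]
q=1: [-∞, -17, -∞, -∞, 5]
q=2: [-∞, -∞, -5, -∞, -11]
q=3: [-17, -3, -4, -11, -27]
q=4: [-16, -2, 1, -10, -6]
q=5: [-11, 3, 2, -5, -5]
Optimal cycle mean attained by: cycle 1->2->1, total 4 + 2, length 2.
Answer: λ = 3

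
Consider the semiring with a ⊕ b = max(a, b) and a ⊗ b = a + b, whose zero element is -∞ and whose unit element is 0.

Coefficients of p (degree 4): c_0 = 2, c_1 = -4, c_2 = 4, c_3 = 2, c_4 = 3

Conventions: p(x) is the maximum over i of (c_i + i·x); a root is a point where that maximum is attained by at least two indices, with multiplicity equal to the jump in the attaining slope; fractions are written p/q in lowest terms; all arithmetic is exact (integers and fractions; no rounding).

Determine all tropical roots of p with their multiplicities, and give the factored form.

hull edge (i=0, c=2) to (i=2, c=4): slope 1, span 2
hull edge (i=2, c=4) to (i=4, c=3): slope -1/2, span 2
Factored form: p(x) = 3 ⊗ (x ⊕ (-1)) ⊗ (x ⊕ (-1)) ⊗ (x ⊕ 1/2) ⊗ (x ⊕ 1/2)
Answer: roots = -1 (mult 2), 1/2 (mult 2)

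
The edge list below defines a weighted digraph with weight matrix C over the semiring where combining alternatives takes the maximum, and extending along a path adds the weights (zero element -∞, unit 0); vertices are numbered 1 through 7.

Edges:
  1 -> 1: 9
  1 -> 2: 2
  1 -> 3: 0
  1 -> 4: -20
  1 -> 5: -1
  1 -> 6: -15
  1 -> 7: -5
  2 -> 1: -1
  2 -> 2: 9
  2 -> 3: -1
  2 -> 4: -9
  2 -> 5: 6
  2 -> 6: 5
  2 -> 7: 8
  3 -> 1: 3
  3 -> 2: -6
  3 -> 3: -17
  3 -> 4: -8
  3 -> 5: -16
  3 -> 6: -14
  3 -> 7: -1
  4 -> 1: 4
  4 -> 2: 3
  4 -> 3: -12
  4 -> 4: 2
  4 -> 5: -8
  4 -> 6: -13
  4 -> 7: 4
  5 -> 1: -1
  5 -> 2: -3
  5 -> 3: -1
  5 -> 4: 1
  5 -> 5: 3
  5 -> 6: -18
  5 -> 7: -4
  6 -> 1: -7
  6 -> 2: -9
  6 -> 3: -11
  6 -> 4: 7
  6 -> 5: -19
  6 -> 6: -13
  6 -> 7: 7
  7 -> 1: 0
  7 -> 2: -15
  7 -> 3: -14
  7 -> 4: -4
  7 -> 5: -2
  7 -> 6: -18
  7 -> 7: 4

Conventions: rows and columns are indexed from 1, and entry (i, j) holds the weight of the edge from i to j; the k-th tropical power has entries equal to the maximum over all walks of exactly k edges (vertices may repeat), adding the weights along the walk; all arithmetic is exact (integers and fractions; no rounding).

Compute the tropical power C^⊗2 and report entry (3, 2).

C^⊗2:
  [18, 11, 9, 0, 8, 7, 10]
  [8, 18, 8, 12, 15, 14, 17]
  [12, 5, 3, -5, 2, -1, 3]
  [13, 12, 4, 4, 9, 8, 11]
  [8, 6, 2, 4, 6, 2, 5]
  [11, 10, -5, 9, 5, -4, 11]
  [9, 2, 0, 0, 2, -10, 8]
Key observation: the optimum is the walk 3->1->2, with weight 3 + 2 = 5.
Optimal value attained by: walk 3->1->2.
Answer: (C^⊗2)[3][2] = 5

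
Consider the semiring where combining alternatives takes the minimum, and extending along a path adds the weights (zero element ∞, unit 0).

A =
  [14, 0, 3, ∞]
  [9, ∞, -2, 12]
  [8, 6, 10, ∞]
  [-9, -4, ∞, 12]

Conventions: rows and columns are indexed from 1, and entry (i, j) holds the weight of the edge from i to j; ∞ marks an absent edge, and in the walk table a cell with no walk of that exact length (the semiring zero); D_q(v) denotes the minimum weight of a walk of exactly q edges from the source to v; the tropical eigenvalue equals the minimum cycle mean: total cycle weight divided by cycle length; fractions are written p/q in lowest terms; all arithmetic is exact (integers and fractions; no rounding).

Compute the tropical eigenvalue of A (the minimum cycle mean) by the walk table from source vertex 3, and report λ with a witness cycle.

q=0: [∞, ∞, 0, ∞]
q=1: [8, 6, 10, ∞]
q=2: [15, 8, 4, 18]
q=3: [9, 10, 6, 20]
q=4: [11, 9, 8, 22]
Optimal cycle mean attained by: cycle 1->2->4->1, total 0 + 12 + (-9), length 3.
Answer: λ = 1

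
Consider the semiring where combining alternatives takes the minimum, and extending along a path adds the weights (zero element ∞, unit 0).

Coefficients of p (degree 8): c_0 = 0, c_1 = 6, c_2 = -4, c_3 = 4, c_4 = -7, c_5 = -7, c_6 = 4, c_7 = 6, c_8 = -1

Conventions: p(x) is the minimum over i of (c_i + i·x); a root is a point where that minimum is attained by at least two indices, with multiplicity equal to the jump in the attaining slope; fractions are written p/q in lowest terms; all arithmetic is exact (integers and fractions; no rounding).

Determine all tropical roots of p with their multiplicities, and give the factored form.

hull edge (i=0, c=0) to (i=2, c=-4): slope -2, span 2
hull edge (i=2, c=-4) to (i=4, c=-7): slope -3/2, span 2
hull edge (i=4, c=-7) to (i=5, c=-7): slope 0, span 1
hull edge (i=5, c=-7) to (i=8, c=-1): slope 2, span 3
Factored form: p(x) = -1 ⊗ (x ⊕ (-2)) ⊗ (x ⊕ (-2)) ⊗ (x ⊕ (-2)) ⊗ (x ⊕ 0) ⊗ (x ⊕ 3/2) ⊗ (x ⊕ 3/2) ⊗ (x ⊕ 2) ⊗ (x ⊕ 2)
Answer: roots = -2 (mult 3), 0 (mult 1), 3/2 (mult 2), 2 (mult 2)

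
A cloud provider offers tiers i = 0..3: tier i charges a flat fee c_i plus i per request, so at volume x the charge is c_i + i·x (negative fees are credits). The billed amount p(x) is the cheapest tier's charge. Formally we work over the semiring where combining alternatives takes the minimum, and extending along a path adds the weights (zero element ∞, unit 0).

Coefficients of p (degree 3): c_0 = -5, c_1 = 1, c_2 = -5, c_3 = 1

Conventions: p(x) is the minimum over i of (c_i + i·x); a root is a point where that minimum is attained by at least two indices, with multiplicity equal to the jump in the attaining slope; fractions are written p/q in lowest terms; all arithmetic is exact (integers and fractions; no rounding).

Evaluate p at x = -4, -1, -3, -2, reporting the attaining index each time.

p(-4) = min(-5+0·(-4)=-5, 1+1·(-4)=-3, -5+2·(-4)=-13, 1+3·(-4)=-11) = -13 (attained by i=2)
p(-1) = min(-5+0·(-1)=-5, 1+1·(-1)=0, -5+2·(-1)=-7, 1+3·(-1)=-2) = -7 (attained by i=2)
p(-3) = min(-5+0·(-3)=-5, 1+1·(-3)=-2, -5+2·(-3)=-11, 1+3·(-3)=-8) = -11 (attained by i=2)
p(-2) = min(-5+0·(-2)=-5, 1+1·(-2)=-1, -5+2·(-2)=-9, 1+3·(-2)=-5) = -9 (attained by i=2)
Answer: p(-4) = -13; p(-1) = -7; p(-3) = -11; p(-2) = -9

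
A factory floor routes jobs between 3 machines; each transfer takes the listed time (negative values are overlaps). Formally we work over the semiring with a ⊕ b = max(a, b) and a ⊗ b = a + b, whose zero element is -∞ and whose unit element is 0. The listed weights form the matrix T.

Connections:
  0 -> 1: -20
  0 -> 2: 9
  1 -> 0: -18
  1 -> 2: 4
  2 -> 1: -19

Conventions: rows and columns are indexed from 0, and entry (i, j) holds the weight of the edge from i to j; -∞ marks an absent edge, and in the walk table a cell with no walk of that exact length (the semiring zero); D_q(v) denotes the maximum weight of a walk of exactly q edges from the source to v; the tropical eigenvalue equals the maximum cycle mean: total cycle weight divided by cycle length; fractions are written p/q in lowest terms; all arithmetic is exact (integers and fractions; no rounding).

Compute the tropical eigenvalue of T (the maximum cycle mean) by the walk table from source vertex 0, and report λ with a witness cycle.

q=0: [0, -∞, -∞]
q=1: [-∞, -20, 9]
q=2: [-38, -10, -16]
q=3: [-28, -35, -6]
Optimal cycle mean attained by: cycle 1->2->1, total 4 + (-19), length 2.
Answer: λ = -15/2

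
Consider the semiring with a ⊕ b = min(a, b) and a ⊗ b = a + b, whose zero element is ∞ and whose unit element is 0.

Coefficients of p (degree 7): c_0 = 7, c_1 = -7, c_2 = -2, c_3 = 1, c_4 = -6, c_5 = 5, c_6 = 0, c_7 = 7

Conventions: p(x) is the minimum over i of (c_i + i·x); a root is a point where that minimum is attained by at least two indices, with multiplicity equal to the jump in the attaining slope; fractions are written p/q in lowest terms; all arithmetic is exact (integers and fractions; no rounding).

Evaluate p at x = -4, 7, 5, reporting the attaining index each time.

p(-4) = min(7+0·(-4)=7, -7+1·(-4)=-11, -2+2·(-4)=-10, 1+3·(-4)=-11, -6+4·(-4)=-22, 5+5·(-4)=-15, 0+6·(-4)=-24, 7+7·(-4)=-21) = -24 (attained by i=6)
p(7) = min(7+0·7=7, -7+1·7=0, -2+2·7=12, 1+3·7=22, -6+4·7=22, 5+5·7=40, 0+6·7=42, 7+7·7=56) = 0 (attained by i=1)
p(5) = min(7+0·5=7, -7+1·5=-2, -2+2·5=8, 1+3·5=16, -6+4·5=14, 5+5·5=30, 0+6·5=30, 7+7·5=42) = -2 (attained by i=1)
Answer: p(-4) = -24; p(7) = 0; p(5) = -2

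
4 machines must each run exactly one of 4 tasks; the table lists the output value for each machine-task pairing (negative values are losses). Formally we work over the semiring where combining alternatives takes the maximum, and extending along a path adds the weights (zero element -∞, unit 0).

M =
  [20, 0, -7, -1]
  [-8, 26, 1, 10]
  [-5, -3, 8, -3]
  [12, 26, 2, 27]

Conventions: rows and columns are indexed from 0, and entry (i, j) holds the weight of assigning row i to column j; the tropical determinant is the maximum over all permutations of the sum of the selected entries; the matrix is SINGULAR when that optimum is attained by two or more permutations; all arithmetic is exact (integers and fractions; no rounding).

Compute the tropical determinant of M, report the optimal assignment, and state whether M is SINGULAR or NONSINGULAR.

σ = (0, 1, 2, 3): 20 + 26 + 8 + 27 = 81
σ = (0, 1, 3, 2): 20 + 26 + (-3) + 2 = 45
σ = (0, 2, 1, 3): 20 + 1 + (-3) + 27 = 45
σ = (0, 2, 3, 1): 20 + 1 + (-3) + 26 = 44
σ = (0, 3, 1, 2): 20 + 10 + (-3) + 2 = 29
σ = (0, 3, 2, 1): 20 + 10 + 8 + 26 = 64
σ = (1, 0, 2, 3): 0 + (-8) + 8 + 27 = 27
σ = (1, 0, 3, 2): 0 + (-8) + (-3) + 2 = -9
σ = (1, 2, 0, 3): 0 + 1 + (-5) + 27 = 23
σ = (1, 2, 3, 0): 0 + 1 + (-3) + 12 = 10
σ = (1, 3, 0, 2): 0 + 10 + (-5) + 2 = 7
σ = (1, 3, 2, 0): 0 + 10 + 8 + 12 = 30
σ = (2, 0, 1, 3): (-7) + (-8) + (-3) + 27 = 9
σ = (2, 0, 3, 1): (-7) + (-8) + (-3) + 26 = 8
σ = (2, 1, 0, 3): (-7) + 26 + (-5) + 27 = 41
σ = (2, 1, 3, 0): (-7) + 26 + (-3) + 12 = 28
σ = (2, 3, 0, 1): (-7) + 10 + (-5) + 26 = 24
σ = (2, 3, 1, 0): (-7) + 10 + (-3) + 12 = 12
σ = (3, 0, 1, 2): (-1) + (-8) + (-3) + 2 = -10
σ = (3, 0, 2, 1): (-1) + (-8) + 8 + 26 = 25
σ = (3, 1, 0, 2): (-1) + 26 + (-5) + 2 = 22
σ = (3, 1, 2, 0): (-1) + 26 + 8 + 12 = 45
σ = (3, 2, 0, 1): (-1) + 1 + (-5) + 26 = 21
σ = (3, 2, 1, 0): (-1) + 1 + (-3) + 12 = 9
Optimal value attained by: σ = (0, 1, 2, 3).
Answer: det⊕(M) = 81; verdict: NONSINGULAR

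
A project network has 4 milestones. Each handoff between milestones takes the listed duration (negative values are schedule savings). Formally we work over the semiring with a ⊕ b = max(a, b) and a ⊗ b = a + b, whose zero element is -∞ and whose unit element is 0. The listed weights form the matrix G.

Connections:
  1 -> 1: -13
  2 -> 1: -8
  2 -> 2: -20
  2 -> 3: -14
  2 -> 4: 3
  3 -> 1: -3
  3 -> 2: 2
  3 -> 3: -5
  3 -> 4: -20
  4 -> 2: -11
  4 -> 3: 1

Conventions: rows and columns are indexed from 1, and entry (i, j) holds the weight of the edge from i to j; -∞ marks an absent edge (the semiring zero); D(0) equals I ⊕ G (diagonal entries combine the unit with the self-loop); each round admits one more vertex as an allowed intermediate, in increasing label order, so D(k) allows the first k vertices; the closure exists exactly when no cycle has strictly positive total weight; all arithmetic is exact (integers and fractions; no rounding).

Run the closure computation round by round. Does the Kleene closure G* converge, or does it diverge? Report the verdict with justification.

D(0):
  [0, -∞, -∞, -∞]
  [-8, 0, -14, 3]
  [-3, 2, 0, -20]
  [-∞, -11, 1, 0]
D(1):
  [0, -∞, -∞, -∞]
  [-8, 0, -14, 3]
  [-3, 2, 0, -20]
  [-∞, -11, 1, 0]
D(2):
  [0, -∞, -∞, -∞]
  [-8, 0, -14, 3]
  [-3, 2, 0, 5]
  [-19, -11, 1, 0]
Detection: at round 3, diagonal entry (4, 4) turns strictly positive.
Key observation: the cycle 4->3->2->4 has total weight 1 + 2 + 3, which is strictly positive.
Answer: DIVERGES — positive cycle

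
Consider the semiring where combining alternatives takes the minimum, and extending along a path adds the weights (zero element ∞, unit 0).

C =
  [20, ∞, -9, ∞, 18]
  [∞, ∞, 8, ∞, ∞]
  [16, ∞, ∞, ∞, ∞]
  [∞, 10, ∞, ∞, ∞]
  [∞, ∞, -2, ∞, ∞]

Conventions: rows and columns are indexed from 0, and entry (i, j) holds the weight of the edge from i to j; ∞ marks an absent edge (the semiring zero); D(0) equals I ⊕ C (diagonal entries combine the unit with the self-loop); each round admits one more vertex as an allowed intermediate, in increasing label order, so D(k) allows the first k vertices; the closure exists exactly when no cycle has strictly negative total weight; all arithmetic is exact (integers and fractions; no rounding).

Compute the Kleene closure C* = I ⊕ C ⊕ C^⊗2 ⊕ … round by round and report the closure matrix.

D(0):
  [0, ∞, -9, ∞, 18]
  [∞, 0, 8, ∞, ∞]
  [16, ∞, 0, ∞, ∞]
  [∞, 10, ∞, 0, ∞]
  [∞, ∞, -2, ∞, 0]
D(1):
  [0, ∞, -9, ∞, 18]
  [∞, 0, 8, ∞, ∞]
  [16, ∞, 0, ∞, 34]
  [∞, 10, ∞, 0, ∞]
  [∞, ∞, -2, ∞, 0]
D(2):
  [0, ∞, -9, ∞, 18]
  [∞, 0, 8, ∞, ∞]
  [16, ∞, 0, ∞, 34]
  [∞, 10, 18, 0, ∞]
  [∞, ∞, -2, ∞, 0]
D(3):
  [0, ∞, -9, ∞, 18]
  [24, 0, 8, ∞, 42]
  [16, ∞, 0, ∞, 34]
  [34, 10, 18, 0, 52]
  [14, ∞, -2, ∞, 0]
D(4):
  [0, ∞, -9, ∞, 18]
  [24, 0, 8, ∞, 42]
  [16, ∞, 0, ∞, 34]
  [34, 10, 18, 0, 52]
  [14, ∞, -2, ∞, 0]
D(5):
  [0, ∞, -9, ∞, 18]
  [24, 0, 8, ∞, 42]
  [16, ∞, 0, ∞, 34]
  [34, 10, 18, 0, 52]
  [14, ∞, -2, ∞, 0]
Answer: C* = [[0, ∞, -9, ∞, 18], [24, 0, 8, ∞, 42], [16, ∞, 0, ∞, 34], [34, 10, 18, 0, 52], [14, ∞, -2, ∞, 0]]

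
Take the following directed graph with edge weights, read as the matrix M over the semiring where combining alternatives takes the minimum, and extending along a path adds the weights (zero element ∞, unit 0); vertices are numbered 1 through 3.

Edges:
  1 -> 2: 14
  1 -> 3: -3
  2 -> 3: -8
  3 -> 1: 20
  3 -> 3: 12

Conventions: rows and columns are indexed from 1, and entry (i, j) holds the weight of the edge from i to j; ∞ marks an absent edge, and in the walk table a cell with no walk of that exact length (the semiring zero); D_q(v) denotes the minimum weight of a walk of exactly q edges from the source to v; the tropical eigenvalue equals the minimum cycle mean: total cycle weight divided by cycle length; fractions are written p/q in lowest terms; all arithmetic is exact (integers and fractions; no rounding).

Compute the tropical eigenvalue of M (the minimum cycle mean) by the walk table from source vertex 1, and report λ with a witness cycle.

q=0: [0, ∞, ∞]
q=1: [∞, 14, -3]
q=2: [17, ∞, 6]
q=3: [26, 31, 14]
Optimal cycle mean attained by: cycle 1->3->1, total (-3) + 20, length 2.
Answer: λ = 17/2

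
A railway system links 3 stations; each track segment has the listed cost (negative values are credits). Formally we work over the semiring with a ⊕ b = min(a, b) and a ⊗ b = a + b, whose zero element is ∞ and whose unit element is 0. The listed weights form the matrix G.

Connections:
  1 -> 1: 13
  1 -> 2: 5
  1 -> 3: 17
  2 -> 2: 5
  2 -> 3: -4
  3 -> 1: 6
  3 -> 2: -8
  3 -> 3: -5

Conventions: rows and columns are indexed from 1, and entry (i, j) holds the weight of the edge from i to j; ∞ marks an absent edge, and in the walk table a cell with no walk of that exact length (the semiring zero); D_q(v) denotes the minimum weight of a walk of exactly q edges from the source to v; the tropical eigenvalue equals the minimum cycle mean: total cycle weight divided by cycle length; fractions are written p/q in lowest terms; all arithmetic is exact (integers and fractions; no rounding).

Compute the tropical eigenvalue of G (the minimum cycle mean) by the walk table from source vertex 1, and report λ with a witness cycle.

q=0: [0, ∞, ∞]
q=1: [13, 5, 17]
q=2: [23, 9, 1]
q=3: [7, -7, -4]
Optimal cycle mean attained by: cycle 2->3->2, total (-4) + (-8), length 2.
Answer: λ = -6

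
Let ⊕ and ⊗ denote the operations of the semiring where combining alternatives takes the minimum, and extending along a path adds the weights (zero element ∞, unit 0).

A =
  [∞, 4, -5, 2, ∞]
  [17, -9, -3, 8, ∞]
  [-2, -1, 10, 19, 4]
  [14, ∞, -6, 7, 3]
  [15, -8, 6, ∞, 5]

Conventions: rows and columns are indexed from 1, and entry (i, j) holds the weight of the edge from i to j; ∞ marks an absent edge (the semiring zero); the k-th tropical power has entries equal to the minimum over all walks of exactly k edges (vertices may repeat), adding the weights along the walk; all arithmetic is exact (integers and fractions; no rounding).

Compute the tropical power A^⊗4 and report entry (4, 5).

A^⊗2:
  [-7, -6, -4, 9, -1]
  [-5, -18, -12, -1, 1]
  [8, -10, -7, 0, 9]
  [-8, -7, 1, 13, -2]
  [4, -17, -11, 0, 10]
A^⊗3:
  [-6, -15, -12, -5, 0]
  [-14, -27, -21, -10, -8]
  [-9, -19, -13, -2, -3]
  [-1, -16, -13, -6, 3]
  [-13, -26, -20, -9, -7]
A^⊗4:
  [-14, -24, -18, -7, -8]
  [-23, -36, -30, -19, -17]
  [-15, -28, -22, -11, -9]
  [-15, -25, -19, -8, -9]
  [-22, -35, -29, -18, -16]
Key observation: the optimum is the walk 4->3->1->3->5, with weight (-6) + (-2) + (-5) + 4 = -9.
Optimal value attained by: walk 4->3->1->3->5.
Answer: (A^⊗4)[4][5] = -9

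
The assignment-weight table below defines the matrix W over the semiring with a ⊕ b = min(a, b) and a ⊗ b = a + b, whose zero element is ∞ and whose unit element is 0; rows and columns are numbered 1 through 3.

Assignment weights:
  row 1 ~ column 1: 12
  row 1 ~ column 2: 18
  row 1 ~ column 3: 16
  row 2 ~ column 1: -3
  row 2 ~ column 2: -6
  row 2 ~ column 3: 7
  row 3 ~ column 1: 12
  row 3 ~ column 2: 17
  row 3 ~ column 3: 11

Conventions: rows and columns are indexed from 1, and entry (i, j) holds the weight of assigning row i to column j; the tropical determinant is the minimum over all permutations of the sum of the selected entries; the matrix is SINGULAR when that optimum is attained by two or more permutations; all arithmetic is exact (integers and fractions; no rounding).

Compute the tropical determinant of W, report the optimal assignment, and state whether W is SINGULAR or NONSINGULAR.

σ = (1, 2, 3): 12 + (-6) + 11 = 17
σ = (1, 3, 2): 12 + 7 + 17 = 36
σ = (2, 1, 3): 18 + (-3) + 11 = 26
σ = (2, 3, 1): 18 + 7 + 12 = 37
σ = (3, 1, 2): 16 + (-3) + 17 = 30
σ = (3, 2, 1): 16 + (-6) + 12 = 22
Optimal value attained by: σ = (1, 2, 3).
Answer: det⊕(W) = 17; verdict: NONSINGULAR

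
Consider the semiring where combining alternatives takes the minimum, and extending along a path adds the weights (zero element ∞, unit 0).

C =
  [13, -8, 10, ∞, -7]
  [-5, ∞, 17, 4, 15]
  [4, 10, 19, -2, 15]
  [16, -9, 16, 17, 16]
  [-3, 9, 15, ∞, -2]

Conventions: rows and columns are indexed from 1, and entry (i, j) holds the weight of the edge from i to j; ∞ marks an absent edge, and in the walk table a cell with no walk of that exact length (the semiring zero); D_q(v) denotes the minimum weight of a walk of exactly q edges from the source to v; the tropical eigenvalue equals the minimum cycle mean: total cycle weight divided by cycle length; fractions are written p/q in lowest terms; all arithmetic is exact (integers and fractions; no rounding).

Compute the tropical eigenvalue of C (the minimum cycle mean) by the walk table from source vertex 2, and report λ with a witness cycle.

q=0: [∞, 0, ∞, ∞, ∞]
q=1: [-5, ∞, 17, 4, 15]
q=2: [8, -13, 5, 15, -12]
q=3: [-18, -3, 3, -9, -14]
q=4: [-17, -26, -8, 1, -25]
q=5: [-31, -25, -10, -22, -27]
Optimal cycle mean attained by: cycle 1->2->1, total (-8) + (-5), length 2.
Answer: λ = -13/2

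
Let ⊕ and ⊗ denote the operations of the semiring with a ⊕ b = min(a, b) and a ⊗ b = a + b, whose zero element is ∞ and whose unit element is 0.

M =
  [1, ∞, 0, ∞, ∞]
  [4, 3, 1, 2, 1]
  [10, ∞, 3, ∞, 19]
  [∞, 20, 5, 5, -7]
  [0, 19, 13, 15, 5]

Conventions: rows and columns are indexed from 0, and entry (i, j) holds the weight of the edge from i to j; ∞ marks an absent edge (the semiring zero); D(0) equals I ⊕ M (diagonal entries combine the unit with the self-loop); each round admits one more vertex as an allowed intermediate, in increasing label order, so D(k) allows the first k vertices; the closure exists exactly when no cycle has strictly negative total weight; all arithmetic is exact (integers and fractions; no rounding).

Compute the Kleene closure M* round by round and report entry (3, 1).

D(0):
  [0, ∞, 0, ∞, ∞]
  [4, 0, 1, 2, 1]
  [10, ∞, 0, ∞, 19]
  [∞, 20, 5, 0, -7]
  [0, 19, 13, 15, 0]
D(1):
  [0, ∞, 0, ∞, ∞]
  [4, 0, 1, 2, 1]
  [10, ∞, 0, ∞, 19]
  [∞, 20, 5, 0, -7]
  [0, 19, 0, 15, 0]
D(2):
  [0, ∞, 0, ∞, ∞]
  [4, 0, 1, 2, 1]
  [10, ∞, 0, ∞, 19]
  [24, 20, 5, 0, -7]
  [0, 19, 0, 15, 0]
D(3):
  [0, ∞, 0, ∞, 19]
  [4, 0, 1, 2, 1]
  [10, ∞, 0, ∞, 19]
  [15, 20, 5, 0, -7]
  [0, 19, 0, 15, 0]
D(4):
  [0, ∞, 0, ∞, 19]
  [4, 0, 1, 2, -5]
  [10, ∞, 0, ∞, 19]
  [15, 20, 5, 0, -7]
  [0, 19, 0, 15, 0]
D(5):
  [0, 38, 0, 34, 19]
  [-5, 0, -5, 2, -5]
  [10, 38, 0, 34, 19]
  [-7, 12, -7, 0, -7]
  [0, 19, 0, 15, 0]
Answer: M*[3][1] = 12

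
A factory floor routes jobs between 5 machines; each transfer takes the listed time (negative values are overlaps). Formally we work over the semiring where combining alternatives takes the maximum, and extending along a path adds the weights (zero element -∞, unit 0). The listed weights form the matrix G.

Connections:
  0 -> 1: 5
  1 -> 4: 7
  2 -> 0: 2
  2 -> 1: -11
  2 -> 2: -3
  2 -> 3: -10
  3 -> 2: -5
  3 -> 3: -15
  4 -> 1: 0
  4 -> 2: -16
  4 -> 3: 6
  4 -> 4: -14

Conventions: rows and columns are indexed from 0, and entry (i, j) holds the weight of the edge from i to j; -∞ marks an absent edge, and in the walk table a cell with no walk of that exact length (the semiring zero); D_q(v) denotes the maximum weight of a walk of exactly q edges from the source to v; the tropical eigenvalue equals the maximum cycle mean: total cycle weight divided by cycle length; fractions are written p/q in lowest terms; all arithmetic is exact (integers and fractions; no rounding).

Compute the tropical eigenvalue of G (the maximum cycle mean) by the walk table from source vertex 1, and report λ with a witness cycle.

q=0: [-∞, 0, -∞, -∞, -∞]
q=1: [-∞, -∞, -∞, -∞, 7]
q=2: [-∞, 7, -9, 13, -7]
q=3: [-7, -7, 8, -1, 14]
q=4: [10, 14, 5, 20, 0]
q=5: [7, 15, 15, 6, 21]
Optimal cycle mean attained by: cycle 1->4->1, total 7 + 0, length 2.
Answer: λ = 7/2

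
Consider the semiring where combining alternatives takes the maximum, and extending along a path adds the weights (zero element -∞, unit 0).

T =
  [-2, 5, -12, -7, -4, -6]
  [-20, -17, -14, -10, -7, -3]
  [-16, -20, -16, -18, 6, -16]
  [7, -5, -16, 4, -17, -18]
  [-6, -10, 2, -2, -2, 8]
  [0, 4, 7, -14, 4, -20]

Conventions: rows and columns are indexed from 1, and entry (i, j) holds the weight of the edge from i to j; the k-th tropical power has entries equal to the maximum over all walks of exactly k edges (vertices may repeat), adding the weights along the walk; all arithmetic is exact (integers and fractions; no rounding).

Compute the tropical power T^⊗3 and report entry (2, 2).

T^⊗2:
  [0, 3, 1, -3, -2, 4]
  [-3, 1, 4, -6, 1, 1]
  [0, -4, 8, 4, 4, 14]
  [11, 12, -5, 8, 3, 1]
  [8, 12, 15, 2, 12, 6]
  [-2, 5, 6, 2, 13, 12]
T^⊗3:
  [4, 8, 11, 1, 8, 6]
  [1, 5, 8, -1, 10, 9]
  [14, 18, 21, 8, 18, 12]
  [15, 16, 8, 12, 7, 11]
  [9, 13, 14, 10, 21, 20]
  [12, 16, 19, 11, 16, 21]
Key observation: the optimum is the walk 2->5->6->2, with weight (-7) + 8 + 4 = 5.
Optimal value attained by: walk 2->5->6->2.
Answer: (T^⊗3)[2][2] = 5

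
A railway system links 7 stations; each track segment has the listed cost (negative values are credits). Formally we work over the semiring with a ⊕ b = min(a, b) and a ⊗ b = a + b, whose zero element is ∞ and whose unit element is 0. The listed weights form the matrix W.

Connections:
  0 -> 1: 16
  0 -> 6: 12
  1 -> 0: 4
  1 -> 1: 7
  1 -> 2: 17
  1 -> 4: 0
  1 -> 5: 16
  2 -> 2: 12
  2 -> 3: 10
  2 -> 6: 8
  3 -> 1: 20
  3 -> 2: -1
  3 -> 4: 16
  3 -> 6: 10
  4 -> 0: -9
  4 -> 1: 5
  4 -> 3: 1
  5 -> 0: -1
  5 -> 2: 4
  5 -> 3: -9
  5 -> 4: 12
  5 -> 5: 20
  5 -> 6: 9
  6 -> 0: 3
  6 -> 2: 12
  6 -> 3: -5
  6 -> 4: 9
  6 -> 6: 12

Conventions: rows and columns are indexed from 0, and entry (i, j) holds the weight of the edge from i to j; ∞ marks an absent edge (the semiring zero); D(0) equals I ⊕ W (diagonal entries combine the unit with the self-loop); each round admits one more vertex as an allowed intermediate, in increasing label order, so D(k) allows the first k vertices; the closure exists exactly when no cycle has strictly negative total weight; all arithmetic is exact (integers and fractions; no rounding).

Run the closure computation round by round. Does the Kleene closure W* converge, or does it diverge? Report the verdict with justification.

D(0):
  [0, 16, ∞, ∞, ∞, ∞, 12]
  [4, 0, 17, ∞, 0, 16, ∞]
  [∞, ∞, 0, 10, ∞, ∞, 8]
  [∞, 20, -1, 0, 16, ∞, 10]
  [-9, 5, ∞, 1, 0, ∞, ∞]
  [-1, ∞, 4, -9, 12, 0, 9]
  [3, ∞, 12, -5, 9, ∞, 0]
D(1):
  [0, 16, ∞, ∞, ∞, ∞, 12]
  [4, 0, 17, ∞, 0, 16, 16]
  [∞, ∞, 0, 10, ∞, ∞, 8]
  [∞, 20, -1, 0, 16, ∞, 10]
  [-9, 5, ∞, 1, 0, ∞, 3]
  [-1, 15, 4, -9, 12, 0, 9]
  [3, 19, 12, -5, 9, ∞, 0]
D(2):
  [0, 16, 33, ∞, 16, 32, 12]
  [4, 0, 17, ∞, 0, 16, 16]
  [∞, ∞, 0, 10, ∞, ∞, 8]
  [24, 20, -1, 0, 16, 36, 10]
  [-9, 5, 22, 1, 0, 21, 3]
  [-1, 15, 4, -9, 12, 0, 9]
  [3, 19, 12, -5, 9, 35, 0]
D(3):
  [0, 16, 33, 43, 16, 32, 12]
  [4, 0, 17, 27, 0, 16, 16]
  [∞, ∞, 0, 10, ∞, ∞, 8]
  [24, 20, -1, 0, 16, 36, 7]
  [-9, 5, 22, 1, 0, 21, 3]
  [-1, 15, 4, -9, 12, 0, 9]
  [3, 19, 12, -5, 9, 35, 0]
D(4):
  [0, 16, 33, 43, 16, 32, 12]
  [4, 0, 17, 27, 0, 16, 16]
  [34, 30, 0, 10, 26, 46, 8]
  [24, 20, -1, 0, 16, 36, 7]
  [-9, 5, 0, 1, 0, 21, 3]
  [-1, 11, -10, -9, 7, 0, -2]
  [3, 15, -6, -5, 9, 31, 0]
D(5):
  [0, 16, 16, 17, 16, 32, 12]
  [-9, 0, 0, 1, 0, 16, 3]
  [17, 30, 0, 10, 26, 46, 8]
  [7, 20, -1, 0, 16, 36, 7]
  [-9, 5, 0, 1, 0, 21, 3]
  [-2, 11, -10, -9, 7, 0, -2]
  [0, 14, -6, -5, 9, 30, 0]
D(6):
  [0, 16, 16, 17, 16, 32, 12]
  [-9, 0, 0, 1, 0, 16, 3]
  [17, 30, 0, 10, 26, 46, 8]
  [7, 20, -1, 0, 16, 36, 7]
  [-9, 5, 0, 1, 0, 21, 3]
  [-2, 11, -10, -9, 7, 0, -2]
  [0, 14, -6, -5, 9, 30, 0]
D(7):
  [0, 16, 6, 7, 16, 32, 12]
  [-9, 0, -3, -2, 0, 16, 3]
  [8, 22, 0, 3, 17, 38, 8]
  [7, 20, -1, 0, 16, 36, 7]
  [-9, 5, -3, -2, 0, 21, 3]
  [-2, 11, -10, -9, 7, 0, -2]
  [0, 14, -6, -5, 9, 30, 0]
Key observation: every diagonal entry stays at the unit through all rounds, so no improving cycle exists.
Answer: CONVERGES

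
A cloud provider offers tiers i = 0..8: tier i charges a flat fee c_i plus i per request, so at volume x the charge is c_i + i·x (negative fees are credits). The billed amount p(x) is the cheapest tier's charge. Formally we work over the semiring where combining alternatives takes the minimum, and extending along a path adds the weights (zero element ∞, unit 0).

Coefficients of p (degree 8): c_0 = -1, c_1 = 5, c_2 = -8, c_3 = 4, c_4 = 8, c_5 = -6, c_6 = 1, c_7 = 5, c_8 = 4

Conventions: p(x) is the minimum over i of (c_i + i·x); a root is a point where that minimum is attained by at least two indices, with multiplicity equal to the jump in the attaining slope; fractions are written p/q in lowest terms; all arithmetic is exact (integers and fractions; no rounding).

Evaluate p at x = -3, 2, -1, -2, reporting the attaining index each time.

p(-3) = min(-1+0·(-3)=-1, 5+1·(-3)=2, -8+2·(-3)=-14, 4+3·(-3)=-5, 8+4·(-3)=-4, -6+5·(-3)=-21, 1+6·(-3)=-17, 5+7·(-3)=-16, 4+8·(-3)=-20) = -21 (attained by i=5)
p(2) = min(-1+0·2=-1, 5+1·2=7, -8+2·2=-4, 4+3·2=10, 8+4·2=16, -6+5·2=4, 1+6·2=13, 5+7·2=19, 4+8·2=20) = -4 (attained by i=2)
p(-1) = min(-1+0·(-1)=-1, 5+1·(-1)=4, -8+2·(-1)=-10, 4+3·(-1)=1, 8+4·(-1)=4, -6+5·(-1)=-11, 1+6·(-1)=-5, 5+7·(-1)=-2, 4+8·(-1)=-4) = -11 (attained by i=5)
p(-2) = min(-1+0·(-2)=-1, 5+1·(-2)=3, -8+2·(-2)=-12, 4+3·(-2)=-2, 8+4·(-2)=0, -6+5·(-2)=-16, 1+6·(-2)=-11, 5+7·(-2)=-9, 4+8·(-2)=-12) = -16 (attained by i=5)
Answer: p(-3) = -21; p(2) = -4; p(-1) = -11; p(-2) = -16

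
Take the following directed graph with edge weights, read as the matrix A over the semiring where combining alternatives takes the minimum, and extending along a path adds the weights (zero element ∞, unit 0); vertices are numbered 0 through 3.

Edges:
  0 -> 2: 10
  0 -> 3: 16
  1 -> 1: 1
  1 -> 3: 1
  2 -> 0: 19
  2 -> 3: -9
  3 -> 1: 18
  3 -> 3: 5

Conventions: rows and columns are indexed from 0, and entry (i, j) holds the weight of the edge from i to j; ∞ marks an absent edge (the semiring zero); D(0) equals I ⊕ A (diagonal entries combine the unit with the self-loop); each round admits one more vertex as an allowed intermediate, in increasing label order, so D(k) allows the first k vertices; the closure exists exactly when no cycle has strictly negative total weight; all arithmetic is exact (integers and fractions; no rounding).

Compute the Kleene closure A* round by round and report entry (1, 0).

D(0):
  [0, ∞, 10, 16]
  [∞, 0, ∞, 1]
  [19, ∞, 0, -9]
  [∞, 18, ∞, 0]
D(1):
  [0, ∞, 10, 16]
  [∞, 0, ∞, 1]
  [19, ∞, 0, -9]
  [∞, 18, ∞, 0]
D(2):
  [0, ∞, 10, 16]
  [∞, 0, ∞, 1]
  [19, ∞, 0, -9]
  [∞, 18, ∞, 0]
D(3):
  [0, ∞, 10, 1]
  [∞, 0, ∞, 1]
  [19, ∞, 0, -9]
  [∞, 18, ∞, 0]
D(4):
  [0, 19, 10, 1]
  [∞, 0, ∞, 1]
  [19, 9, 0, -9]
  [∞, 18, ∞, 0]
Answer: A*[1][0] = ∞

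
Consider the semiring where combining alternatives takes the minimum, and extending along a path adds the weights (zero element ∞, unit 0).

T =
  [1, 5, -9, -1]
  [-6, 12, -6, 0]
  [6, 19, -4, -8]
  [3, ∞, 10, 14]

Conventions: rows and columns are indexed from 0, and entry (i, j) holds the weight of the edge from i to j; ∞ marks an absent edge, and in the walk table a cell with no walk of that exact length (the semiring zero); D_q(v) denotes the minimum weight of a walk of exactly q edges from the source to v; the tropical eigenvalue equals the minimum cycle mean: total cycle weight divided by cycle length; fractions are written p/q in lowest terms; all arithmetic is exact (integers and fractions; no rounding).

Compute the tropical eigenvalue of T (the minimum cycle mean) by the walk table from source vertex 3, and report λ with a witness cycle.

q=0: [∞, ∞, ∞, 0]
q=1: [3, ∞, 10, 14]
q=2: [4, 8, -6, 2]
q=3: [0, 9, -10, -14]
q=4: [-11, 5, -14, -18]
Optimal cycle mean attained by: cycle 0->2->3->0, total (-9) + (-8) + 3, length 3.
Answer: λ = -14/3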